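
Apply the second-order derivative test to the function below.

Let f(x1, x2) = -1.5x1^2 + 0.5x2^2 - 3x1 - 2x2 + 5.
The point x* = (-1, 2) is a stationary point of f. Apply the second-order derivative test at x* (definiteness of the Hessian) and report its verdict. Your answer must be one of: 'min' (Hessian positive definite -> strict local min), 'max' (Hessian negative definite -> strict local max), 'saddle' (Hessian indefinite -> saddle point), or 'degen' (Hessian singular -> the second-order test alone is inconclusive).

Compute the Hessian H = grad^2 f:
  H = [[-3, 0], [0, 1]]
Verify stationarity: grad f(x*) = H x* + g = (0, 0).
Eigenvalues of H: -3, 1.
Eigenvalues have mixed signs, so H is indefinite -> x* is a saddle point.

saddle


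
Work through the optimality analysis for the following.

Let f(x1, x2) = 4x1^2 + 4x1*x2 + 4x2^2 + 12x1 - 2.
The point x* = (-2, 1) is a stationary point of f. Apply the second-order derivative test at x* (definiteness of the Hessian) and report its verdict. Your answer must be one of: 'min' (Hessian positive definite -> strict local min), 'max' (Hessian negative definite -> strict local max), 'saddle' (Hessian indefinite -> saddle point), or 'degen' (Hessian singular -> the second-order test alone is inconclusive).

Compute the Hessian H = grad^2 f:
  H = [[8, 4], [4, 8]]
Verify stationarity: grad f(x*) = H x* + g = (0, 0).
Eigenvalues of H: 4, 12.
Both eigenvalues > 0, so H is positive definite -> x* is a strict local min.

min


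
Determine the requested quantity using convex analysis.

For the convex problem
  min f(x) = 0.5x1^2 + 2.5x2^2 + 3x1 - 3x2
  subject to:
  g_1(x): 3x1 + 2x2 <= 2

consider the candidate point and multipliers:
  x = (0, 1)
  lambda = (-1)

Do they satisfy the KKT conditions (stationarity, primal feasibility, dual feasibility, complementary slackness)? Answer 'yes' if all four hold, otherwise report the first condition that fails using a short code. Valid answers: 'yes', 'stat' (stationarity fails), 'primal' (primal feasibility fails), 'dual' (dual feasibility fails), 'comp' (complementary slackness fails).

Gradient of f: grad f(x) = Q x + c = (3, 2)
Constraint values g_i(x) = a_i^T x - b_i:
  g_1((0, 1)) = 0
Stationarity residual: grad f(x) + sum_i lambda_i a_i = (0, 0)
  -> stationarity OK
Primal feasibility (all g_i <= 0): OK
Dual feasibility (all lambda_i >= 0): FAILS
Complementary slackness (lambda_i * g_i(x) = 0 for all i): OK

Verdict: the first failing condition is dual_feasibility -> dual.

dual


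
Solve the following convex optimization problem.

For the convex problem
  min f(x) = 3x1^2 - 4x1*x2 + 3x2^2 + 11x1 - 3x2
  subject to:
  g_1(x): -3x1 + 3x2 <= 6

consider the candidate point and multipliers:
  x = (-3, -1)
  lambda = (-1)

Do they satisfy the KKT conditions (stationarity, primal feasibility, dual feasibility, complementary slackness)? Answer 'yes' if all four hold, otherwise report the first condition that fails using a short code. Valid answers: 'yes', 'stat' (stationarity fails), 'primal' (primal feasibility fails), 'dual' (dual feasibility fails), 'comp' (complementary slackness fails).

Gradient of f: grad f(x) = Q x + c = (-3, 3)
Constraint values g_i(x) = a_i^T x - b_i:
  g_1((-3, -1)) = 0
Stationarity residual: grad f(x) + sum_i lambda_i a_i = (0, 0)
  -> stationarity OK
Primal feasibility (all g_i <= 0): OK
Dual feasibility (all lambda_i >= 0): FAILS
Complementary slackness (lambda_i * g_i(x) = 0 for all i): OK

Verdict: the first failing condition is dual_feasibility -> dual.

dual


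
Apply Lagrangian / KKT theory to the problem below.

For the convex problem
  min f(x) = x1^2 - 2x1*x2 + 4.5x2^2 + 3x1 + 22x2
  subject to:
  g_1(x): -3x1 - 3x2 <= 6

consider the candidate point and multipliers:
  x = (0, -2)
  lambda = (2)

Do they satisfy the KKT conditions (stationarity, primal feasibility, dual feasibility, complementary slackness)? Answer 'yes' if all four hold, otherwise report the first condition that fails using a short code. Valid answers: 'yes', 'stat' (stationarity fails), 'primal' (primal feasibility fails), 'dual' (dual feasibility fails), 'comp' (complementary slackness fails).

Gradient of f: grad f(x) = Q x + c = (7, 4)
Constraint values g_i(x) = a_i^T x - b_i:
  g_1((0, -2)) = 0
Stationarity residual: grad f(x) + sum_i lambda_i a_i = (1, -2)
  -> stationarity FAILS
Primal feasibility (all g_i <= 0): OK
Dual feasibility (all lambda_i >= 0): OK
Complementary slackness (lambda_i * g_i(x) = 0 for all i): OK

Verdict: the first failing condition is stationarity -> stat.

stat


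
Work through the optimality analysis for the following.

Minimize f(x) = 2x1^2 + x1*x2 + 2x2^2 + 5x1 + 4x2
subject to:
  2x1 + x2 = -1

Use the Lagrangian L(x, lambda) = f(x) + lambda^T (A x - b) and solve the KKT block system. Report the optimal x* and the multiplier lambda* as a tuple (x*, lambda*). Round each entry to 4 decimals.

Form the Lagrangian:
  L(x, lambda) = (1/2) x^T Q x + c^T x + lambda^T (A x - b)
Stationarity (grad_x L = 0): Q x + c + A^T lambda = 0.
Primal feasibility: A x = b.

This gives the KKT block system:
  [ Q   A^T ] [ x     ]   [-c ]
  [ A    0  ] [ lambda ] = [ b ]

Solving the linear system:
  x*      = (-0.25, -0.5)
  lambda* = (-1.75)
  f(x*)   = -2.5

x* = (-0.25, -0.5), lambda* = (-1.75)


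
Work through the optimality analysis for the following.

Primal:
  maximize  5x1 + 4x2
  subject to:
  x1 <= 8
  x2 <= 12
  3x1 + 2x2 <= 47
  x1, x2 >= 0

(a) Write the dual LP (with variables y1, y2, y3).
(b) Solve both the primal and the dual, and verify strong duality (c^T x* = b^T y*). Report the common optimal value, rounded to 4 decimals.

The standard primal-dual pair for 'max c^T x s.t. A x <= b, x >= 0' is:
  Dual:  min b^T y  s.t.  A^T y >= c,  y >= 0.

So the dual LP is:
  minimize  8y1 + 12y2 + 47y3
  subject to:
    y1 + 3y3 >= 5
    y2 + 2y3 >= 4
    y1, y2, y3 >= 0

Solving the primal: x* = (7.6667, 12).
  primal value c^T x* = 86.3333.
Solving the dual: y* = (0, 0.6667, 1.6667).
  dual value b^T y* = 86.3333.
Strong duality: c^T x* = b^T y*. Confirmed.

86.3333


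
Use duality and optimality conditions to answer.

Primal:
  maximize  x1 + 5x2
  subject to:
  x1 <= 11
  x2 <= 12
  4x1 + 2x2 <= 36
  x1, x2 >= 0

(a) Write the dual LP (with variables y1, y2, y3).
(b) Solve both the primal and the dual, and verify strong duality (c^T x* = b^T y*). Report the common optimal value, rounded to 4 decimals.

The standard primal-dual pair for 'max c^T x s.t. A x <= b, x >= 0' is:
  Dual:  min b^T y  s.t.  A^T y >= c,  y >= 0.

So the dual LP is:
  minimize  11y1 + 12y2 + 36y3
  subject to:
    y1 + 4y3 >= 1
    y2 + 2y3 >= 5
    y1, y2, y3 >= 0

Solving the primal: x* = (3, 12).
  primal value c^T x* = 63.
Solving the dual: y* = (0, 4.5, 0.25).
  dual value b^T y* = 63.
Strong duality: c^T x* = b^T y*. Confirmed.

63


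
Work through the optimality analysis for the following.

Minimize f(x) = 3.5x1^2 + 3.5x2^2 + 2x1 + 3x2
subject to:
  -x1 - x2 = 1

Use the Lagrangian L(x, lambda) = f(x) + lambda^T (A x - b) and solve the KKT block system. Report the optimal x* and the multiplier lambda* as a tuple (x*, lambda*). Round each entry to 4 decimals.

Form the Lagrangian:
  L(x, lambda) = (1/2) x^T Q x + c^T x + lambda^T (A x - b)
Stationarity (grad_x L = 0): Q x + c + A^T lambda = 0.
Primal feasibility: A x = b.

This gives the KKT block system:
  [ Q   A^T ] [ x     ]   [-c ]
  [ A    0  ] [ lambda ] = [ b ]

Solving the linear system:
  x*      = (-0.4286, -0.5714)
  lambda* = (-1)
  f(x*)   = -0.7857

x* = (-0.4286, -0.5714), lambda* = (-1)


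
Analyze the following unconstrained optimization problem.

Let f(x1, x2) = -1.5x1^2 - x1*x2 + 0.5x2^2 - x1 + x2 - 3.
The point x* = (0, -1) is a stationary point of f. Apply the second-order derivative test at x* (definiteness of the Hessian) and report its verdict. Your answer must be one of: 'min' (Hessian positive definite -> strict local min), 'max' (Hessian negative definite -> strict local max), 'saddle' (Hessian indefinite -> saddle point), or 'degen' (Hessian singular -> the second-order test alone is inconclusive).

Compute the Hessian H = grad^2 f:
  H = [[-3, -1], [-1, 1]]
Verify stationarity: grad f(x*) = H x* + g = (0, 0).
Eigenvalues of H: -3.2361, 1.2361.
Eigenvalues have mixed signs, so H is indefinite -> x* is a saddle point.

saddle


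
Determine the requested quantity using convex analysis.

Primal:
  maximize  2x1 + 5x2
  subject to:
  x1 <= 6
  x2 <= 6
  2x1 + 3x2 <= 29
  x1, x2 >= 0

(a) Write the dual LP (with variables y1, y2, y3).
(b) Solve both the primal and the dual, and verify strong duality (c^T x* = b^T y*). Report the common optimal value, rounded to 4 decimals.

The standard primal-dual pair for 'max c^T x s.t. A x <= b, x >= 0' is:
  Dual:  min b^T y  s.t.  A^T y >= c,  y >= 0.

So the dual LP is:
  minimize  6y1 + 6y2 + 29y3
  subject to:
    y1 + 2y3 >= 2
    y2 + 3y3 >= 5
    y1, y2, y3 >= 0

Solving the primal: x* = (5.5, 6).
  primal value c^T x* = 41.
Solving the dual: y* = (0, 2, 1).
  dual value b^T y* = 41.
Strong duality: c^T x* = b^T y*. Confirmed.

41


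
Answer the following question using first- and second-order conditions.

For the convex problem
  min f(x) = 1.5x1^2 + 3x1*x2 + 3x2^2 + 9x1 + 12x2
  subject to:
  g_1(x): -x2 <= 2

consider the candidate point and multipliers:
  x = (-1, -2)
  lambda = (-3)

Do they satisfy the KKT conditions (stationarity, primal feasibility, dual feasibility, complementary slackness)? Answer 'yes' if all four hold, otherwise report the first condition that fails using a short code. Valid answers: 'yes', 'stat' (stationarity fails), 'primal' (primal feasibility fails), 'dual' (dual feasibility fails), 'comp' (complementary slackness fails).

Gradient of f: grad f(x) = Q x + c = (0, -3)
Constraint values g_i(x) = a_i^T x - b_i:
  g_1((-1, -2)) = 0
Stationarity residual: grad f(x) + sum_i lambda_i a_i = (0, 0)
  -> stationarity OK
Primal feasibility (all g_i <= 0): OK
Dual feasibility (all lambda_i >= 0): FAILS
Complementary slackness (lambda_i * g_i(x) = 0 for all i): OK

Verdict: the first failing condition is dual_feasibility -> dual.

dual


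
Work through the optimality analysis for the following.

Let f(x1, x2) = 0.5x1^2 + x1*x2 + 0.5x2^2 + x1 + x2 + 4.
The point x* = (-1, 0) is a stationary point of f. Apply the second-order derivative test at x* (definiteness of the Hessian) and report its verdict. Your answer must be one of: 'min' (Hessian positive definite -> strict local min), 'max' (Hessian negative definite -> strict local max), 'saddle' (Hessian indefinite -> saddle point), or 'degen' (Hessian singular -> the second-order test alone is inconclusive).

Compute the Hessian H = grad^2 f:
  H = [[1, 1], [1, 1]]
Verify stationarity: grad f(x*) = H x* + g = (0, 0).
Eigenvalues of H: 0, 2.
H has a zero eigenvalue (singular; positive semidefinite but not definite), so H is neither positive definite, negative definite, nor indefinite. The second-order test alone is inconclusive -> degen.
(Indeed, f is constant along the null direction of H through x*, so x* is not a strict local extremum.)

degen


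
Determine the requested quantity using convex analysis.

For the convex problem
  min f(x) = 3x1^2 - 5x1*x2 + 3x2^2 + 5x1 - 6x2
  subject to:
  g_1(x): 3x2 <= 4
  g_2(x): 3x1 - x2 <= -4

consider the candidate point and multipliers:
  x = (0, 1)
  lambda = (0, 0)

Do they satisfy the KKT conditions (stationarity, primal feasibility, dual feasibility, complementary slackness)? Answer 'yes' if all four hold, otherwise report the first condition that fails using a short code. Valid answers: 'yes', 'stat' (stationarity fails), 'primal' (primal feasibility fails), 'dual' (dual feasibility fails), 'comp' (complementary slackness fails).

Gradient of f: grad f(x) = Q x + c = (0, 0)
Constraint values g_i(x) = a_i^T x - b_i:
  g_1((0, 1)) = -1
  g_2((0, 1)) = 3
Stationarity residual: grad f(x) + sum_i lambda_i a_i = (0, 0)
  -> stationarity OK
Primal feasibility (all g_i <= 0): FAILS
Dual feasibility (all lambda_i >= 0): OK
Complementary slackness (lambda_i * g_i(x) = 0 for all i): OK

Verdict: the first failing condition is primal_feasibility -> primal.

primal


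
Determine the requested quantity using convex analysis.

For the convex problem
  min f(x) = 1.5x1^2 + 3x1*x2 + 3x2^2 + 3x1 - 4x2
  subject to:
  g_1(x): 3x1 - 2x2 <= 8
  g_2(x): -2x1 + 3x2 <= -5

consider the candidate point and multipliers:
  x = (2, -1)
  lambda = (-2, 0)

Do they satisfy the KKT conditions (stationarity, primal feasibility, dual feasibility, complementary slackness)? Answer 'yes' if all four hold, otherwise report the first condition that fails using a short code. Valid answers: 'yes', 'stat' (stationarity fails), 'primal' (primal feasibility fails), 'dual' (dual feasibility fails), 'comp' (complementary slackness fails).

Gradient of f: grad f(x) = Q x + c = (6, -4)
Constraint values g_i(x) = a_i^T x - b_i:
  g_1((2, -1)) = 0
  g_2((2, -1)) = -2
Stationarity residual: grad f(x) + sum_i lambda_i a_i = (0, 0)
  -> stationarity OK
Primal feasibility (all g_i <= 0): OK
Dual feasibility (all lambda_i >= 0): FAILS
Complementary slackness (lambda_i * g_i(x) = 0 for all i): OK

Verdict: the first failing condition is dual_feasibility -> dual.

dual


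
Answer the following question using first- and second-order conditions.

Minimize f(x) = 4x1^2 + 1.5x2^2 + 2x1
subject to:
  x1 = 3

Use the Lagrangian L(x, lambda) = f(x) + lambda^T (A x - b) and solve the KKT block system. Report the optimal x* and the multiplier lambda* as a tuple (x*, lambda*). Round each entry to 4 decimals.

Form the Lagrangian:
  L(x, lambda) = (1/2) x^T Q x + c^T x + lambda^T (A x - b)
Stationarity (grad_x L = 0): Q x + c + A^T lambda = 0.
Primal feasibility: A x = b.

This gives the KKT block system:
  [ Q   A^T ] [ x     ]   [-c ]
  [ A    0  ] [ lambda ] = [ b ]

Solving the linear system:
  x*      = (3, 0)
  lambda* = (-26)
  f(x*)   = 42

x* = (3, 0), lambda* = (-26)


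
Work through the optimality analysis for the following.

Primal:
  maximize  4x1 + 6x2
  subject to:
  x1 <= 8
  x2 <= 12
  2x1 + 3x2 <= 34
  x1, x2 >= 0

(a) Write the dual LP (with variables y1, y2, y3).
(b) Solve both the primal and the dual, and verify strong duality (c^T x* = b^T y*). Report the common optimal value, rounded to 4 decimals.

The standard primal-dual pair for 'max c^T x s.t. A x <= b, x >= 0' is:
  Dual:  min b^T y  s.t.  A^T y >= c,  y >= 0.

So the dual LP is:
  minimize  8y1 + 12y2 + 34y3
  subject to:
    y1 + 2y3 >= 4
    y2 + 3y3 >= 6
    y1, y2, y3 >= 0

Solving the primal: x* = (0, 11.3333).
  primal value c^T x* = 68.
Solving the dual: y* = (0, 0, 2).
  dual value b^T y* = 68.
Strong duality: c^T x* = b^T y*. Confirmed.

68


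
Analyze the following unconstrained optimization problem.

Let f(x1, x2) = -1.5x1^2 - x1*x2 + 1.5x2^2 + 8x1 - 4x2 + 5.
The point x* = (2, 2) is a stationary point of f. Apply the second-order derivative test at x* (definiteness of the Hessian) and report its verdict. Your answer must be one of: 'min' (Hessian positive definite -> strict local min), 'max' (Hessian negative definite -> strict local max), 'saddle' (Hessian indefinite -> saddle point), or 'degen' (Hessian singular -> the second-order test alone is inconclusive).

Compute the Hessian H = grad^2 f:
  H = [[-3, -1], [-1, 3]]
Verify stationarity: grad f(x*) = H x* + g = (0, 0).
Eigenvalues of H: -3.1623, 3.1623.
Eigenvalues have mixed signs, so H is indefinite -> x* is a saddle point.

saddle


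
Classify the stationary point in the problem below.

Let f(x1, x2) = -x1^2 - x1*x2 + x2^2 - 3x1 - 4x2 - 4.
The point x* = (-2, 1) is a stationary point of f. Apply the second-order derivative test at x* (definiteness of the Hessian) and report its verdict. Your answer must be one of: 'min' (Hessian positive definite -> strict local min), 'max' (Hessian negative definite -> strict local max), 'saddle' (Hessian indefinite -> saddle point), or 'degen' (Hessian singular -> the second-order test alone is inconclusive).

Compute the Hessian H = grad^2 f:
  H = [[-2, -1], [-1, 2]]
Verify stationarity: grad f(x*) = H x* + g = (0, 0).
Eigenvalues of H: -2.2361, 2.2361.
Eigenvalues have mixed signs, so H is indefinite -> x* is a saddle point.

saddle


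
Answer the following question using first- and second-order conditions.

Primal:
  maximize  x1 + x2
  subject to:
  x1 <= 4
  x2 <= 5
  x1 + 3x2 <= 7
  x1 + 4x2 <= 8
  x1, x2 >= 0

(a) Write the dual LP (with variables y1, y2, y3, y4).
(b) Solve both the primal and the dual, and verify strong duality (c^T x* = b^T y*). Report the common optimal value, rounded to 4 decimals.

The standard primal-dual pair for 'max c^T x s.t. A x <= b, x >= 0' is:
  Dual:  min b^T y  s.t.  A^T y >= c,  y >= 0.

So the dual LP is:
  minimize  4y1 + 5y2 + 7y3 + 8y4
  subject to:
    y1 + y3 + y4 >= 1
    y2 + 3y3 + 4y4 >= 1
    y1, y2, y3, y4 >= 0

Solving the primal: x* = (4, 1).
  primal value c^T x* = 5.
Solving the dual: y* = (0.75, 0, 0, 0.25).
  dual value b^T y* = 5.
Strong duality: c^T x* = b^T y*. Confirmed.

5


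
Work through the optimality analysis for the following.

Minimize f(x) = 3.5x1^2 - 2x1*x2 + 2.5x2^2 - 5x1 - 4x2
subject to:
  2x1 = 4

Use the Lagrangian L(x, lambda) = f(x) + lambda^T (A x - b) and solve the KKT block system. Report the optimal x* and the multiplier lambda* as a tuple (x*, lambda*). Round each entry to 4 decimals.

Form the Lagrangian:
  L(x, lambda) = (1/2) x^T Q x + c^T x + lambda^T (A x - b)
Stationarity (grad_x L = 0): Q x + c + A^T lambda = 0.
Primal feasibility: A x = b.

This gives the KKT block system:
  [ Q   A^T ] [ x     ]   [-c ]
  [ A    0  ] [ lambda ] = [ b ]

Solving the linear system:
  x*      = (2, 1.6)
  lambda* = (-2.9)
  f(x*)   = -2.4

x* = (2, 1.6), lambda* = (-2.9)


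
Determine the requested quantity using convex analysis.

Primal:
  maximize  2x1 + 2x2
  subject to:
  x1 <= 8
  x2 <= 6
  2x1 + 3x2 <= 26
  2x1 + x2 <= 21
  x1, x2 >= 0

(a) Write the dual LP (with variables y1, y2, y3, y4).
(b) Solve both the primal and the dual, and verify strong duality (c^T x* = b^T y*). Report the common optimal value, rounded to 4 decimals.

The standard primal-dual pair for 'max c^T x s.t. A x <= b, x >= 0' is:
  Dual:  min b^T y  s.t.  A^T y >= c,  y >= 0.

So the dual LP is:
  minimize  8y1 + 6y2 + 26y3 + 21y4
  subject to:
    y1 + 2y3 + 2y4 >= 2
    y2 + 3y3 + y4 >= 2
    y1, y2, y3, y4 >= 0

Solving the primal: x* = (8, 3.3333).
  primal value c^T x* = 22.6667.
Solving the dual: y* = (0.6667, 0, 0.6667, 0).
  dual value b^T y* = 22.6667.
Strong duality: c^T x* = b^T y*. Confirmed.

22.6667


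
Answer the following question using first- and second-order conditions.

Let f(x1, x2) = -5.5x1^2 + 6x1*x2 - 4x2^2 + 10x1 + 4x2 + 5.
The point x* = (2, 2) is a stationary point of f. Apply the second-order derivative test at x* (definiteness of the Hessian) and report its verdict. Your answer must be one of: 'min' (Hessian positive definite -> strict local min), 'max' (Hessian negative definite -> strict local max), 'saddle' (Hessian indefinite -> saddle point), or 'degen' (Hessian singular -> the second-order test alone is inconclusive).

Compute the Hessian H = grad^2 f:
  H = [[-11, 6], [6, -8]]
Verify stationarity: grad f(x*) = H x* + g = (0, 0).
Eigenvalues of H: -15.6847, -3.3153.
Both eigenvalues < 0, so H is negative definite -> x* is a strict local max.

max


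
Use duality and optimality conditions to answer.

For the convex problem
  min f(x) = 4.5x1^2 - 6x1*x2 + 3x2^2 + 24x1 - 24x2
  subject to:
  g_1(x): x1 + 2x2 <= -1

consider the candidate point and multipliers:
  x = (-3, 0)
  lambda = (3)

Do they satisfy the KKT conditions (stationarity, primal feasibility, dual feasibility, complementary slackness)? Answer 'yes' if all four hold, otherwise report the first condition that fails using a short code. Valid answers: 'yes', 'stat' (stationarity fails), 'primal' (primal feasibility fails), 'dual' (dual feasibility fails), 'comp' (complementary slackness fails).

Gradient of f: grad f(x) = Q x + c = (-3, -6)
Constraint values g_i(x) = a_i^T x - b_i:
  g_1((-3, 0)) = -2
Stationarity residual: grad f(x) + sum_i lambda_i a_i = (0, 0)
  -> stationarity OK
Primal feasibility (all g_i <= 0): OK
Dual feasibility (all lambda_i >= 0): OK
Complementary slackness (lambda_i * g_i(x) = 0 for all i): FAILS

Verdict: the first failing condition is complementary_slackness -> comp.

comp


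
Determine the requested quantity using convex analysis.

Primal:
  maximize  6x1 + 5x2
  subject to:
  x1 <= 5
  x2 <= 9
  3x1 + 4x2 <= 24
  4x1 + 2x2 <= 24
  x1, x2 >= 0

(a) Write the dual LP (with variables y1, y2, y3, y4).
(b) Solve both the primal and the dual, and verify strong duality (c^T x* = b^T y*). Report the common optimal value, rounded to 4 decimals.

The standard primal-dual pair for 'max c^T x s.t. A x <= b, x >= 0' is:
  Dual:  min b^T y  s.t.  A^T y >= c,  y >= 0.

So the dual LP is:
  minimize  5y1 + 9y2 + 24y3 + 24y4
  subject to:
    y1 + 3y3 + 4y4 >= 6
    y2 + 4y3 + 2y4 >= 5
    y1, y2, y3, y4 >= 0

Solving the primal: x* = (4.8, 2.4).
  primal value c^T x* = 40.8.
Solving the dual: y* = (0, 0, 0.8, 0.9).
  dual value b^T y* = 40.8.
Strong duality: c^T x* = b^T y*. Confirmed.

40.8


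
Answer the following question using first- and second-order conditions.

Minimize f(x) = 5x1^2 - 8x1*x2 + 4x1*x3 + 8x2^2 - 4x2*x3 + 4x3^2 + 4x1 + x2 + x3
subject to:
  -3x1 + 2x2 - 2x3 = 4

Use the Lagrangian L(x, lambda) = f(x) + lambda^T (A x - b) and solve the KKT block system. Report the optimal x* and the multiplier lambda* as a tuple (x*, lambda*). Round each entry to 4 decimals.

Form the Lagrangian:
  L(x, lambda) = (1/2) x^T Q x + c^T x + lambda^T (A x - b)
Stationarity (grad_x L = 0): Q x + c + A^T lambda = 0.
Primal feasibility: A x = b.

This gives the KKT block system:
  [ Q   A^T ] [ x     ]   [-c ]
  [ A    0  ] [ lambda ] = [ b ]

Solving the linear system:
  x*      = (-1.5128, -0.5705, -0.3013)
  lambda* = (-2.5897)
  f(x*)   = 1.7179

x* = (-1.5128, -0.5705, -0.3013), lambda* = (-2.5897)


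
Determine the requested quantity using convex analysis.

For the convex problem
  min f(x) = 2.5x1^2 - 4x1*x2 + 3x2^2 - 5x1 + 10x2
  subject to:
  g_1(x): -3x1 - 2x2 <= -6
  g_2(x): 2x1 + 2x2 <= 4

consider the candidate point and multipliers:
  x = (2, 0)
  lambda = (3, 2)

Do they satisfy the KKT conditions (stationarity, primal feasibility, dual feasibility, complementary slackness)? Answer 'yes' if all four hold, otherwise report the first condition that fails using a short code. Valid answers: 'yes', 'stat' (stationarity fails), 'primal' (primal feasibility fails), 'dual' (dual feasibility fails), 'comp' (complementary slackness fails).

Gradient of f: grad f(x) = Q x + c = (5, 2)
Constraint values g_i(x) = a_i^T x - b_i:
  g_1((2, 0)) = 0
  g_2((2, 0)) = 0
Stationarity residual: grad f(x) + sum_i lambda_i a_i = (0, 0)
  -> stationarity OK
Primal feasibility (all g_i <= 0): OK
Dual feasibility (all lambda_i >= 0): OK
Complementary slackness (lambda_i * g_i(x) = 0 for all i): OK

Verdict: yes, KKT holds.

yes


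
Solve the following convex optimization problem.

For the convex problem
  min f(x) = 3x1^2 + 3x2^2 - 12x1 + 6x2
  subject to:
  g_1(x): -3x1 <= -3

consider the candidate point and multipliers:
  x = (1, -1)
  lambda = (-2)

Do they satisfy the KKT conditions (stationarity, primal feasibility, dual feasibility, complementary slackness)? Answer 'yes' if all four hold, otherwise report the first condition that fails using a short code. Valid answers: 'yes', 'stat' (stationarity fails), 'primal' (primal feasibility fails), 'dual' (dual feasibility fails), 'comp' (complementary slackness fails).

Gradient of f: grad f(x) = Q x + c = (-6, 0)
Constraint values g_i(x) = a_i^T x - b_i:
  g_1((1, -1)) = 0
Stationarity residual: grad f(x) + sum_i lambda_i a_i = (0, 0)
  -> stationarity OK
Primal feasibility (all g_i <= 0): OK
Dual feasibility (all lambda_i >= 0): FAILS
Complementary slackness (lambda_i * g_i(x) = 0 for all i): OK

Verdict: the first failing condition is dual_feasibility -> dual.

dual


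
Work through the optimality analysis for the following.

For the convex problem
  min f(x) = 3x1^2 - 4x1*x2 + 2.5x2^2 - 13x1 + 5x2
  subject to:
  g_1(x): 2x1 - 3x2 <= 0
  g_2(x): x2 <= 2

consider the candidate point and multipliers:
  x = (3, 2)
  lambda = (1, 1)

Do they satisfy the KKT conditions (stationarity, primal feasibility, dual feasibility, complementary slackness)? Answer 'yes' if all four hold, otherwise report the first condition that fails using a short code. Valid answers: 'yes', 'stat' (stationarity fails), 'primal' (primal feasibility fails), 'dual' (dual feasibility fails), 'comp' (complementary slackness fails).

Gradient of f: grad f(x) = Q x + c = (-3, 3)
Constraint values g_i(x) = a_i^T x - b_i:
  g_1((3, 2)) = 0
  g_2((3, 2)) = 0
Stationarity residual: grad f(x) + sum_i lambda_i a_i = (-1, 1)
  -> stationarity FAILS
Primal feasibility (all g_i <= 0): OK
Dual feasibility (all lambda_i >= 0): OK
Complementary slackness (lambda_i * g_i(x) = 0 for all i): OK

Verdict: the first failing condition is stationarity -> stat.

stat


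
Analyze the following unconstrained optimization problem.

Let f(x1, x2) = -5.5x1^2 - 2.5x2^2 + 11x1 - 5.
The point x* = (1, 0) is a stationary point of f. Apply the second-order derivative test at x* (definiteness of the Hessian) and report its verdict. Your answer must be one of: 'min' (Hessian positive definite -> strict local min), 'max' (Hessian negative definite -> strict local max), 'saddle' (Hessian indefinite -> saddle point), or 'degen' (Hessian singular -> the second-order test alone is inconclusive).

Compute the Hessian H = grad^2 f:
  H = [[-11, 0], [0, -5]]
Verify stationarity: grad f(x*) = H x* + g = (0, 0).
Eigenvalues of H: -11, -5.
Both eigenvalues < 0, so H is negative definite -> x* is a strict local max.

max


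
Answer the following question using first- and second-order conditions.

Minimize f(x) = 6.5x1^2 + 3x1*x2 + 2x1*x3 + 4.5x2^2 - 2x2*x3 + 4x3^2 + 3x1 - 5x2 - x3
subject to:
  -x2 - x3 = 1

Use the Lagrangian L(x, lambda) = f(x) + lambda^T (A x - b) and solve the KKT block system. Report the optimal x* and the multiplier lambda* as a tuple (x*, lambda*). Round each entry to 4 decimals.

Form the Lagrangian:
  L(x, lambda) = (1/2) x^T Q x + c^T x + lambda^T (A x - b)
Stationarity (grad_x L = 0): Q x + c + A^T lambda = 0.
Primal feasibility: A x = b.

This gives the KKT block system:
  [ Q   A^T ] [ x     ]   [-c ]
  [ A    0  ] [ lambda ] = [ b ]

Solving the linear system:
  x*      = (-0.0551, -0.2831, -0.7169)
  lambda* = (-6.2794)
  f(x*)   = 4.1232

x* = (-0.0551, -0.2831, -0.7169), lambda* = (-6.2794)


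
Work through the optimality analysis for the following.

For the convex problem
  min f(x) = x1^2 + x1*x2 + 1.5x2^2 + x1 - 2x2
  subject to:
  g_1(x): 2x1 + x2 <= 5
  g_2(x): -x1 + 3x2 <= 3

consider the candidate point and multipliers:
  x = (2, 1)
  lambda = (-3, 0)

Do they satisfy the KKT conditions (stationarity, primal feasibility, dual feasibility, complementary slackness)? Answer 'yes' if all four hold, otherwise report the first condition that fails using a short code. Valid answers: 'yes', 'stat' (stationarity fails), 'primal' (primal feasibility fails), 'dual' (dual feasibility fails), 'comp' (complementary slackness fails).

Gradient of f: grad f(x) = Q x + c = (6, 3)
Constraint values g_i(x) = a_i^T x - b_i:
  g_1((2, 1)) = 0
  g_2((2, 1)) = -2
Stationarity residual: grad f(x) + sum_i lambda_i a_i = (0, 0)
  -> stationarity OK
Primal feasibility (all g_i <= 0): OK
Dual feasibility (all lambda_i >= 0): FAILS
Complementary slackness (lambda_i * g_i(x) = 0 for all i): OK

Verdict: the first failing condition is dual_feasibility -> dual.

dual


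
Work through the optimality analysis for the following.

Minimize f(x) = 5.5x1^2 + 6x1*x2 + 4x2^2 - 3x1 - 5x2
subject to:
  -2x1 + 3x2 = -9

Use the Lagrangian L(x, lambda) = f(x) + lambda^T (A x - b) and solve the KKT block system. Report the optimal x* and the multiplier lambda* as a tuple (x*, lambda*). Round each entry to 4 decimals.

Form the Lagrangian:
  L(x, lambda) = (1/2) x^T Q x + c^T x + lambda^T (A x - b)
Stationarity (grad_x L = 0): Q x + c + A^T lambda = 0.
Primal feasibility: A x = b.

This gives the KKT block system:
  [ Q   A^T ] [ x     ]   [-c ]
  [ A    0  ] [ lambda ] = [ b ]

Solving the linear system:
  x*      = (1.7882, -1.8079)
  lambda* = (2.9113)
  f(x*)   = 14.9384

x* = (1.7882, -1.8079), lambda* = (2.9113)


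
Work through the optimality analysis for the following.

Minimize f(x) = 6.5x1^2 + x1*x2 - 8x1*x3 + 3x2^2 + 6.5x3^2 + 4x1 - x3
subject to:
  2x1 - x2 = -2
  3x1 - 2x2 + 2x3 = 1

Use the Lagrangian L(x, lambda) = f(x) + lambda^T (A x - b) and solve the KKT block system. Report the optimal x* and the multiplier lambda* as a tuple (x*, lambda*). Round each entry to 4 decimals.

Form the Lagrangian:
  L(x, lambda) = (1/2) x^T Q x + c^T x + lambda^T (A x - b)
Stationarity (grad_x L = 0): Q x + c + A^T lambda = 0.
Primal feasibility: A x = b.

This gives the KKT block system:
  [ Q   A^T ] [ x     ]   [-c ]
  [ A    0  ] [ lambda ] = [ b ]

Solving the linear system:
  x*      = (-0.7103, 0.5793, 2.1448)
  lambda* = (35.331, -16.2828)
  f(x*)   = 40.9793

x* = (-0.7103, 0.5793, 2.1448), lambda* = (35.331, -16.2828)


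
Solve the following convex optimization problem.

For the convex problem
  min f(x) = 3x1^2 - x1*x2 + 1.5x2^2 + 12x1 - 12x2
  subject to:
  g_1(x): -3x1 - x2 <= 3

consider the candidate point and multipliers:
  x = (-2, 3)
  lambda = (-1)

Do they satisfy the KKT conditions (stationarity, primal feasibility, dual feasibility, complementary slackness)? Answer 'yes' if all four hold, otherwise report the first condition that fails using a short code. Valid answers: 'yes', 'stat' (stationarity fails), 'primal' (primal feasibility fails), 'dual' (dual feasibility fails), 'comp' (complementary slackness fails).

Gradient of f: grad f(x) = Q x + c = (-3, -1)
Constraint values g_i(x) = a_i^T x - b_i:
  g_1((-2, 3)) = 0
Stationarity residual: grad f(x) + sum_i lambda_i a_i = (0, 0)
  -> stationarity OK
Primal feasibility (all g_i <= 0): OK
Dual feasibility (all lambda_i >= 0): FAILS
Complementary slackness (lambda_i * g_i(x) = 0 for all i): OK

Verdict: the first failing condition is dual_feasibility -> dual.

dual


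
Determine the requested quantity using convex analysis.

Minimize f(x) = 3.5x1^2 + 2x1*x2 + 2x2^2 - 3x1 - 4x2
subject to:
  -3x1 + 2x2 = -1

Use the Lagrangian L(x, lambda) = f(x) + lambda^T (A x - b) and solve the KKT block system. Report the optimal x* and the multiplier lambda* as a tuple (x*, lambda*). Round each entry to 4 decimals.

Form the Lagrangian:
  L(x, lambda) = (1/2) x^T Q x + c^T x + lambda^T (A x - b)
Stationarity (grad_x L = 0): Q x + c + A^T lambda = 0.
Primal feasibility: A x = b.

This gives the KKT block system:
  [ Q   A^T ] [ x     ]   [-c ]
  [ A    0  ] [ lambda ] = [ b ]

Solving the linear system:
  x*      = (0.5909, 0.3864)
  lambda* = (0.6364)
  f(x*)   = -1.3409

x* = (0.5909, 0.3864), lambda* = (0.6364)


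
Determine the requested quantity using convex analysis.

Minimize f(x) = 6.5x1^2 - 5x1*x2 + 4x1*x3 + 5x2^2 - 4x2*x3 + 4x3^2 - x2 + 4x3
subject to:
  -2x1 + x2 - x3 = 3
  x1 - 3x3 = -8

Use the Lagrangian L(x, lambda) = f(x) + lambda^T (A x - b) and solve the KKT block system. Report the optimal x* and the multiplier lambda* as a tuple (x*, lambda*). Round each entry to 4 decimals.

Form the Lagrangian:
  L(x, lambda) = (1/2) x^T Q x + c^T x + lambda^T (A x - b)
Stationarity (grad_x L = 0): Q x + c + A^T lambda = 0.
Primal feasibility: A x = b.

This gives the KKT block system:
  [ Q   A^T ] [ x     ]   [-c ]
  [ A    0  ] [ lambda ] = [ b ]

Solving the linear system:
  x*      = (-2.1287, 0.6997, 1.9571)
  lambda* = (-8.8123, 5.7185)
  f(x*)   = 39.6568

x* = (-2.1287, 0.6997, 1.9571), lambda* = (-8.8123, 5.7185)


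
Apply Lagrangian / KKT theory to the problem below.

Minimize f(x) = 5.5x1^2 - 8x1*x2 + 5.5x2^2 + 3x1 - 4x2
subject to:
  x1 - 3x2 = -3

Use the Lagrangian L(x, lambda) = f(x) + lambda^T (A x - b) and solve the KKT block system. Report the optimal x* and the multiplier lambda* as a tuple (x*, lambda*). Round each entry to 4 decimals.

Form the Lagrangian:
  L(x, lambda) = (1/2) x^T Q x + c^T x + lambda^T (A x - b)
Stationarity (grad_x L = 0): Q x + c + A^T lambda = 0.
Primal feasibility: A x = b.

This gives the KKT block system:
  [ Q   A^T ] [ x     ]   [-c ]
  [ A    0  ] [ lambda ] = [ b ]

Solving the linear system:
  x*      = (0.3871, 1.129)
  lambda* = (1.7742)
  f(x*)   = 0.9839

x* = (0.3871, 1.129), lambda* = (1.7742)


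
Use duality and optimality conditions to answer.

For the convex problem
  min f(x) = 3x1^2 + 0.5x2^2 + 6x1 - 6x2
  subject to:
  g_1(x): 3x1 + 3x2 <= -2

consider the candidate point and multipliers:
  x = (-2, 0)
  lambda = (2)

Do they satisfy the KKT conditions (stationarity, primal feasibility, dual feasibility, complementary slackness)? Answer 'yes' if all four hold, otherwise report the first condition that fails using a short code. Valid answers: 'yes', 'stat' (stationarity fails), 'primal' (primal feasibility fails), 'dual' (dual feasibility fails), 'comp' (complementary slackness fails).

Gradient of f: grad f(x) = Q x + c = (-6, -6)
Constraint values g_i(x) = a_i^T x - b_i:
  g_1((-2, 0)) = -4
Stationarity residual: grad f(x) + sum_i lambda_i a_i = (0, 0)
  -> stationarity OK
Primal feasibility (all g_i <= 0): OK
Dual feasibility (all lambda_i >= 0): OK
Complementary slackness (lambda_i * g_i(x) = 0 for all i): FAILS

Verdict: the first failing condition is complementary_slackness -> comp.

comp


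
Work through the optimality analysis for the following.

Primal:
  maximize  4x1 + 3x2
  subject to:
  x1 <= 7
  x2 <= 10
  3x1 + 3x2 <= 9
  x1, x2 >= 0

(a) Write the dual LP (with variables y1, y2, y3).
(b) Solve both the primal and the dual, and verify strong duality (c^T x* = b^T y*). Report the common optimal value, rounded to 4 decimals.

The standard primal-dual pair for 'max c^T x s.t. A x <= b, x >= 0' is:
  Dual:  min b^T y  s.t.  A^T y >= c,  y >= 0.

So the dual LP is:
  minimize  7y1 + 10y2 + 9y3
  subject to:
    y1 + 3y3 >= 4
    y2 + 3y3 >= 3
    y1, y2, y3 >= 0

Solving the primal: x* = (3, 0).
  primal value c^T x* = 12.
Solving the dual: y* = (0, 0, 1.3333).
  dual value b^T y* = 12.
Strong duality: c^T x* = b^T y*. Confirmed.

12


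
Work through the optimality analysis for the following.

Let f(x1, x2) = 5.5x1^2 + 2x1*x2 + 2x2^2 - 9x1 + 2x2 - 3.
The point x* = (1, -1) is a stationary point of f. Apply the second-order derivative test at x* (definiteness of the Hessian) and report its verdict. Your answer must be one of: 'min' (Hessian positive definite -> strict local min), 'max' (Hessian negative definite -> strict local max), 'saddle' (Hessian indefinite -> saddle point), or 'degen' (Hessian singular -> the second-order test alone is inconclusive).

Compute the Hessian H = grad^2 f:
  H = [[11, 2], [2, 4]]
Verify stationarity: grad f(x*) = H x* + g = (0, 0).
Eigenvalues of H: 3.4689, 11.5311.
Both eigenvalues > 0, so H is positive definite -> x* is a strict local min.

min


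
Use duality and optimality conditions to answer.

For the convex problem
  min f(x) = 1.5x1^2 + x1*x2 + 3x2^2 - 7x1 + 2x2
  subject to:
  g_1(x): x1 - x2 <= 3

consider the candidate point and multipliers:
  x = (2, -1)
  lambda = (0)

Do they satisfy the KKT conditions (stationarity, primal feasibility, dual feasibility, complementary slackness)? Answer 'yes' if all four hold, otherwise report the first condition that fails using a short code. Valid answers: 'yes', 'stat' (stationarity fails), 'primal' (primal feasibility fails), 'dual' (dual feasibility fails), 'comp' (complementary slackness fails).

Gradient of f: grad f(x) = Q x + c = (-2, -2)
Constraint values g_i(x) = a_i^T x - b_i:
  g_1((2, -1)) = 0
Stationarity residual: grad f(x) + sum_i lambda_i a_i = (-2, -2)
  -> stationarity FAILS
Primal feasibility (all g_i <= 0): OK
Dual feasibility (all lambda_i >= 0): OK
Complementary slackness (lambda_i * g_i(x) = 0 for all i): OK

Verdict: the first failing condition is stationarity -> stat.

stat


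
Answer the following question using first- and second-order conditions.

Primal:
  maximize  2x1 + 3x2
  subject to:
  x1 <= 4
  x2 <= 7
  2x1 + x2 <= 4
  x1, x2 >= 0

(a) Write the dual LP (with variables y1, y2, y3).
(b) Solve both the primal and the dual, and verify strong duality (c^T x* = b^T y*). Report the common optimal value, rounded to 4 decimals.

The standard primal-dual pair for 'max c^T x s.t. A x <= b, x >= 0' is:
  Dual:  min b^T y  s.t.  A^T y >= c,  y >= 0.

So the dual LP is:
  minimize  4y1 + 7y2 + 4y3
  subject to:
    y1 + 2y3 >= 2
    y2 + y3 >= 3
    y1, y2, y3 >= 0

Solving the primal: x* = (0, 4).
  primal value c^T x* = 12.
Solving the dual: y* = (0, 0, 3).
  dual value b^T y* = 12.
Strong duality: c^T x* = b^T y*. Confirmed.

12


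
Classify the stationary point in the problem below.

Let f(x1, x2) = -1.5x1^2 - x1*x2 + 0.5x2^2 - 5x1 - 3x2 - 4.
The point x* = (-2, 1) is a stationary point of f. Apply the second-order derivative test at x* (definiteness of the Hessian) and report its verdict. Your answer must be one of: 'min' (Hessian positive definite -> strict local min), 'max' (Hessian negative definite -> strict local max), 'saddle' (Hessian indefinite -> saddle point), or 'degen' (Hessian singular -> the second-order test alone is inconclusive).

Compute the Hessian H = grad^2 f:
  H = [[-3, -1], [-1, 1]]
Verify stationarity: grad f(x*) = H x* + g = (0, 0).
Eigenvalues of H: -3.2361, 1.2361.
Eigenvalues have mixed signs, so H is indefinite -> x* is a saddle point.

saddle


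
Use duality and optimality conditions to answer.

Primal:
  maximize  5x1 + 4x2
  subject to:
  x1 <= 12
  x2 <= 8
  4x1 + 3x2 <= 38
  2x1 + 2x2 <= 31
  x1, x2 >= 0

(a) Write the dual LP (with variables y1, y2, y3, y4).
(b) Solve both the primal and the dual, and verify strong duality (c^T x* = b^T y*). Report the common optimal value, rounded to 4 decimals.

The standard primal-dual pair for 'max c^T x s.t. A x <= b, x >= 0' is:
  Dual:  min b^T y  s.t.  A^T y >= c,  y >= 0.

So the dual LP is:
  minimize  12y1 + 8y2 + 38y3 + 31y4
  subject to:
    y1 + 4y3 + 2y4 >= 5
    y2 + 3y3 + 2y4 >= 4
    y1, y2, y3, y4 >= 0

Solving the primal: x* = (3.5, 8).
  primal value c^T x* = 49.5.
Solving the dual: y* = (0, 0.25, 1.25, 0).
  dual value b^T y* = 49.5.
Strong duality: c^T x* = b^T y*. Confirmed.

49.5


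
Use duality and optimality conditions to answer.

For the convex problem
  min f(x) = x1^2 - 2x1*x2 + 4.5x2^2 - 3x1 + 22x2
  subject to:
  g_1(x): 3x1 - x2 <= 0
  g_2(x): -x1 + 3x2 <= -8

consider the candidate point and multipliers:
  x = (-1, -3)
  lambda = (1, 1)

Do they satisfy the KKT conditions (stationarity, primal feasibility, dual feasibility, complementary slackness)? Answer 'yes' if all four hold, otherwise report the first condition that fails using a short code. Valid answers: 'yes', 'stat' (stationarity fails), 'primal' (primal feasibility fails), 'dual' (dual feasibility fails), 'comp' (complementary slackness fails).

Gradient of f: grad f(x) = Q x + c = (1, -3)
Constraint values g_i(x) = a_i^T x - b_i:
  g_1((-1, -3)) = 0
  g_2((-1, -3)) = 0
Stationarity residual: grad f(x) + sum_i lambda_i a_i = (3, -1)
  -> stationarity FAILS
Primal feasibility (all g_i <= 0): OK
Dual feasibility (all lambda_i >= 0): OK
Complementary slackness (lambda_i * g_i(x) = 0 for all i): OK

Verdict: the first failing condition is stationarity -> stat.

stat


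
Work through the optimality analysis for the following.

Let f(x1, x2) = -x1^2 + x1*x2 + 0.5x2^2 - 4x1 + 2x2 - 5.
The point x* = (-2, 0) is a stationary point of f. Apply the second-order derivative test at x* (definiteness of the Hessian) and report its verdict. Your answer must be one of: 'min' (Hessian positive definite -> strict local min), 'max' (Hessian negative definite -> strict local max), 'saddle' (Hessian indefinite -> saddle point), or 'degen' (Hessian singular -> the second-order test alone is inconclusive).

Compute the Hessian H = grad^2 f:
  H = [[-2, 1], [1, 1]]
Verify stationarity: grad f(x*) = H x* + g = (0, 0).
Eigenvalues of H: -2.3028, 1.3028.
Eigenvalues have mixed signs, so H is indefinite -> x* is a saddle point.

saddle
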